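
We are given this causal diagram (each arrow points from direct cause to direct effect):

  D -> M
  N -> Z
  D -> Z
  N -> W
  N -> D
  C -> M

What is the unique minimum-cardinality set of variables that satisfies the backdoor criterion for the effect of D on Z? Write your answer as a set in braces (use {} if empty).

Variables eligible for adjustment (non-descendants of D, excluding D and Z): {C, N, W}.
Backdoor paths from D to Z:
  P1: D <- N -> Z
The empty set is not sufficient: P1 (D <- N -> Z) has no collider blocking it and no conditioned non-collider, so it is open.
Try {N}:
  P1: blocked at fork node N ∈ conditioning set.
{N} contains no descendant of D and blocks every backdoor path.
No other singleton works — e.g. {C} leaves P1 open — so {N} is the unique smallest valid adjustment set.

{N}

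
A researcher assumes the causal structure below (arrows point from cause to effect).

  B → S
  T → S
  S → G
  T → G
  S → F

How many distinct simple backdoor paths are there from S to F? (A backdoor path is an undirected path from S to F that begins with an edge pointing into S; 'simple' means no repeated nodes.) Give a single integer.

0

A backdoor path from S to F is any simple undirected path whose first edge points into S (i.e. leaves S via a parent).
Parents of S: {B, T}.
No simple path from any parent of S reaches F without revisiting S, so there are no backdoor paths.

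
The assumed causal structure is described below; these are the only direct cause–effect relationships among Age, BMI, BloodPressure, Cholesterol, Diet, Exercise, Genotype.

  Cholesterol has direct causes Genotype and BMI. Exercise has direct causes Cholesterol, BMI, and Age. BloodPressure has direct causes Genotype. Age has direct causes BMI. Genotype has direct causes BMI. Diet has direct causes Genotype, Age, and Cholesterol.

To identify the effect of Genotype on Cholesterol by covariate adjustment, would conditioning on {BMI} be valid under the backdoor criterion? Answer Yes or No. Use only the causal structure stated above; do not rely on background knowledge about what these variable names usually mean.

Yes

Backdoor paths from Genotype to Cholesterol (paths whose first edge points into Genotype):
  P1: Genotype <- BMI -> Cholesterol
  P2: Genotype <- BMI -> Age -> Exercise <- Cholesterol
  P3: Genotype <- BMI -> Age -> Diet <- Cholesterol
  P4: Genotype <- BMI -> Exercise <- Cholesterol
  P5: Genotype <- BMI -> Exercise <- Age -> Diet <- Cholesterol
Condition 1 (no descendant of Genotype in the set): holds — descendants of Genotype are {BloodPressure, Cholesterol, Diet, Exercise}; none are in {BMI}.
Condition 2 (every backdoor path blocked by {BMI}):
  P1: blocked at fork node BMI ∈ conditioning set.
  P2: blocked at fork node BMI ∈ conditioning set.
  P3: blocked at fork node BMI ∈ conditioning set.
  P4: blocked at fork node BMI ∈ conditioning set.
  P5: blocked at fork node BMI ∈ conditioning set.
{BMI} satisfies the backdoor criterion.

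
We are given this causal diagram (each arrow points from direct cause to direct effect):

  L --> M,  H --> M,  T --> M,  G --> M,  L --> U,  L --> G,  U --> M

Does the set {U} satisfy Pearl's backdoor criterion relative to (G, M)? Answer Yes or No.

Backdoor paths from G to M (paths whose first edge points into G):
  P1: G <- L -> U -> M
  P2: G <- L -> M
Condition 1 (no descendant of G in the set): holds — descendants of G are {M}; none are in {U}.
Condition 2 (every backdoor path blocked by {U}):
  P1: blocked at chain node U ∈ conditioning set.
  P2: open — no interior node is in the conditioning set.
{U} does not satisfy the backdoor criterion.

No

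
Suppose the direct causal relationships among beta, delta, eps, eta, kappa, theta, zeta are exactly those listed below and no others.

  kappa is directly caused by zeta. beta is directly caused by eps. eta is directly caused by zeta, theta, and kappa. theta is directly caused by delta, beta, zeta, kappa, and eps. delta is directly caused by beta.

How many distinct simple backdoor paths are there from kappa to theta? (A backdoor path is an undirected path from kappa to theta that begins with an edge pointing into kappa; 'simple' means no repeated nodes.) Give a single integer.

2

A backdoor path from kappa to theta is any simple undirected path whose first edge points into kappa (i.e. leaves kappa via a parent).
Parents of kappa: {zeta}.
Enumerating:
  P1: kappa <- zeta -> theta
  P2: kappa <- zeta -> eta <- theta
That exhausts the simple backdoor paths. Count: 2.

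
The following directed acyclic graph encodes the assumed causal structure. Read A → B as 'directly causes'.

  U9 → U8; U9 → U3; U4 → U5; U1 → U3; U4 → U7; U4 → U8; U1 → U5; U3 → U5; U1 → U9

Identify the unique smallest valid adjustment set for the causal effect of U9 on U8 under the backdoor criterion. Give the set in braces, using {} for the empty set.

{}

Variables eligible for adjustment (non-descendants of U9, excluding U9 and U8): {U1, U4, U7}.
Backdoor paths from U9 to U8:
  P1: U9 <- U1 -> U3 -> U5 <- U4 -> U8
  P2: U9 <- U1 -> U5 <- U4 -> U8
Each backdoor path contains an unconditioned collider, so every path is already blocked with the empty conditioning set:
  P1: blocked at collider U5 (neither it nor any descendant is in the conditioning set).
  P2: blocked at collider U5 (neither it nor any descendant is in the conditioning set).
The empty set is therefore the unique smallest valid set.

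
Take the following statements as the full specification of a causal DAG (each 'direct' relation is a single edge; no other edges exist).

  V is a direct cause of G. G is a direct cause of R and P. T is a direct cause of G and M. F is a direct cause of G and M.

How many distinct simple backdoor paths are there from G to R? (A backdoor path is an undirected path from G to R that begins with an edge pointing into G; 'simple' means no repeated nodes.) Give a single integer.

0

A backdoor path from G to R is any simple undirected path whose first edge points into G (i.e. leaves G via a parent).
Parents of G: {F, T, V}.
No simple path from any parent of G reaches R without revisiting G, so there are no backdoor paths.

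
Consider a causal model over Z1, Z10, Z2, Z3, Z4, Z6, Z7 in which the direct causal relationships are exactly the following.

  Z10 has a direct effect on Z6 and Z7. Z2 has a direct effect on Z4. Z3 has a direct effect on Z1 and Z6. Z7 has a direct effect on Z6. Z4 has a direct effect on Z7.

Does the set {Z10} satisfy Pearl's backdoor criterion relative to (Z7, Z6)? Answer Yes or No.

Yes

Backdoor paths from Z7 to Z6 (paths whose first edge points into Z7):
  P1: Z7 <- Z10 -> Z6
Condition 1 (no descendant of Z7 in the set): holds — descendants of Z7 are {Z6}; none are in {Z10}.
Condition 2 (every backdoor path blocked by {Z10}):
  P1: blocked at fork node Z10 ∈ conditioning set.
{Z10} satisfies the backdoor criterion.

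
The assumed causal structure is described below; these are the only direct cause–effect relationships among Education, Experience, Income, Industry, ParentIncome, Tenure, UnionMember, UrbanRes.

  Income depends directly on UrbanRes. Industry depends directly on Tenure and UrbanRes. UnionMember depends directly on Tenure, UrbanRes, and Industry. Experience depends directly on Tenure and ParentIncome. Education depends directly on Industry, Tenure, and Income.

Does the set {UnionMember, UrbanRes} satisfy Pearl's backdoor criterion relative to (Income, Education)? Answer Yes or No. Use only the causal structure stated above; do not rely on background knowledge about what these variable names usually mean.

Backdoor paths from Income to Education (paths whose first edge points into Income):
  P1: Income <- UrbanRes -> Industry <- Tenure -> Education
  P2: Income <- UrbanRes -> Industry -> UnionMember <- Tenure -> Education
  P3: Income <- UrbanRes -> Industry -> Education
  P4: Income <- UrbanRes -> UnionMember <- Tenure -> Industry -> Education
  P5: Income <- UrbanRes -> UnionMember <- Tenure -> Education
  P6: Income <- UrbanRes -> UnionMember <- Industry <- Tenure -> Education
  P7: Income <- UrbanRes -> UnionMember <- Industry -> Education
Condition 1 (no descendant of Income in the set): holds — descendants of Income are {Education}; none are in {UnionMember, UrbanRes}.
Condition 2 (every backdoor path blocked by {UnionMember, UrbanRes}):
  P1: blocked at fork node UrbanRes ∈ conditioning set.
  P2: blocked at fork node UrbanRes ∈ conditioning set.
  P3: blocked at fork node UrbanRes ∈ conditioning set.
  P4: blocked at fork node UrbanRes ∈ conditioning set.
  P5: blocked at fork node UrbanRes ∈ conditioning set.
  P6: blocked at fork node UrbanRes ∈ conditioning set.
  P7: blocked at fork node UrbanRes ∈ conditioning set.
{UnionMember, UrbanRes} satisfies the backdoor criterion.

Yes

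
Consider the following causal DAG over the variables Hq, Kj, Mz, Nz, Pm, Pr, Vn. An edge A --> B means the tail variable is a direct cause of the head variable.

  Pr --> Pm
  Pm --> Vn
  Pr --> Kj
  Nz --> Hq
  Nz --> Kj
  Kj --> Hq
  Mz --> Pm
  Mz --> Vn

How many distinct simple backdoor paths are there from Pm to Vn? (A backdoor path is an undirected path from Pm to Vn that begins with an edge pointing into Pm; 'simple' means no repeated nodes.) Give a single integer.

1

A backdoor path from Pm to Vn is any simple undirected path whose first edge points into Pm (i.e. leaves Pm via a parent).
Parents of Pm: {Mz, Pr}.
Enumerating:
  P1: Pm <- Mz -> Vn
That exhausts the simple backdoor paths. Count: 1.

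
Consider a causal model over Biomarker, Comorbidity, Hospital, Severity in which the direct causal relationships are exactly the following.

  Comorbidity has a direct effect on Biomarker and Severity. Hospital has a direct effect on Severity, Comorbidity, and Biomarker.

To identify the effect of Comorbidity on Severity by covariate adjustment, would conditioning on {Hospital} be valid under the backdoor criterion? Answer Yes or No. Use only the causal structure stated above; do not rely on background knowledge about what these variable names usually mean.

Backdoor paths from Comorbidity to Severity (paths whose first edge points into Comorbidity):
  P1: Comorbidity <- Hospital -> Severity
Condition 1 (no descendant of Comorbidity in the set): holds — descendants of Comorbidity are {Biomarker, Severity}; none are in {Hospital}.
Condition 2 (every backdoor path blocked by {Hospital}):
  P1: blocked at fork node Hospital ∈ conditioning set.
{Hospital} satisfies the backdoor criterion.

Yes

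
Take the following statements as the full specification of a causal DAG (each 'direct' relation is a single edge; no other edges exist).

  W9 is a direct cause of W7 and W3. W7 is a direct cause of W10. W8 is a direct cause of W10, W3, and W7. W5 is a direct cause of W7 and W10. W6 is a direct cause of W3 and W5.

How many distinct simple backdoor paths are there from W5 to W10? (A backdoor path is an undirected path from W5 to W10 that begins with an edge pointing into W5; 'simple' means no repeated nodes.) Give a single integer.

A backdoor path from W5 to W10 is any simple undirected path whose first edge points into W5 (i.e. leaves W5 via a parent).
Parents of W5: {W6}.
Enumerating:
  P1: W5 <- W6 -> W3 <- W8 -> W7 -> W10
  P2: W5 <- W6 -> W3 <- W8 -> W10
  P3: W5 <- W6 -> W3 <- W9 -> W7 <- W8 -> W10
  P4: W5 <- W6 -> W3 <- W9 -> W7 -> W10
That exhausts the simple backdoor paths. Count: 4.

4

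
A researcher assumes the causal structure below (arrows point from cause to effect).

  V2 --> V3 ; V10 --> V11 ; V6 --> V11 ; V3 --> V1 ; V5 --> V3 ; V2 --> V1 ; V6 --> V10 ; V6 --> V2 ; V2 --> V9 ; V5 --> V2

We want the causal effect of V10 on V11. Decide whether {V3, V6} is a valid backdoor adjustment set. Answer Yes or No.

Yes

Backdoor paths from V10 to V11 (paths whose first edge points into V10):
  P1: V10 <- V6 -> V11
Condition 1 (no descendant of V10 in the set): holds — descendants of V10 are {V11}; none are in {V3, V6}.
Condition 2 (every backdoor path blocked by {V3, V6}):
  P1: blocked at fork node V6 ∈ conditioning set.
{V3, V6} satisfies the backdoor criterion.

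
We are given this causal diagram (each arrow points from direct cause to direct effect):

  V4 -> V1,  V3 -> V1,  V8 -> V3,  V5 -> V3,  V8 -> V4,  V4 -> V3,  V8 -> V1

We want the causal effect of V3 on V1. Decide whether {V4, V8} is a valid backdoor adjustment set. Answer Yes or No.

Yes

Backdoor paths from V3 to V1 (paths whose first edge points into V3):
  P1: V3 <- V8 -> V4 -> V1
  P2: V3 <- V8 -> V1
  P3: V3 <- V4 <- V8 -> V1
  P4: V3 <- V4 -> V1
Condition 1 (no descendant of V3 in the set): holds — descendants of V3 are {V1}; none are in {V4, V8}.
Condition 2 (every backdoor path blocked by {V4, V8}):
  P1: blocked at fork node V8 ∈ conditioning set.
  P2: blocked at fork node V8 ∈ conditioning set.
  P3: blocked at chain node V4 ∈ conditioning set.
  P4: blocked at fork node V4 ∈ conditioning set.
{V4, V8} satisfies the backdoor criterion.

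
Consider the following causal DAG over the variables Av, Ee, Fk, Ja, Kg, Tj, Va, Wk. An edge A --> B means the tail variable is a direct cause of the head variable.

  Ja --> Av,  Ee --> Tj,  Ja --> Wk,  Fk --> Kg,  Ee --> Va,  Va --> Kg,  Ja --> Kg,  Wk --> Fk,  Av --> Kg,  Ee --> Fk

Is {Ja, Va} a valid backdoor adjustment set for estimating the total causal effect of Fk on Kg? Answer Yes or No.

Yes

Backdoor paths from Fk to Kg (paths whose first edge points into Fk):
  P1: Fk <- Ee -> Va -> Kg
  P2: Fk <- Wk <- Ja -> Av -> Kg
  P3: Fk <- Wk <- Ja -> Kg
Condition 1 (no descendant of Fk in the set): holds — descendants of Fk are {Kg}; none are in {Ja, Va}.
Condition 2 (every backdoor path blocked by {Ja, Va}):
  P1: blocked at chain node Va ∈ conditioning set.
  P2: blocked at fork node Ja ∈ conditioning set.
  P3: blocked at fork node Ja ∈ conditioning set.
{Ja, Va} satisfies the backdoor criterion.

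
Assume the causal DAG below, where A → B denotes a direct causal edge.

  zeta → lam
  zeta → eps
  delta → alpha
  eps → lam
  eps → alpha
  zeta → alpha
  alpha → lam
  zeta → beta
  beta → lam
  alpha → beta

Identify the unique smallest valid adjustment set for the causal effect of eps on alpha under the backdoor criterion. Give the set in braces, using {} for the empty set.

Variables eligible for adjustment (non-descendants of eps, excluding eps and alpha): {delta, zeta}.
Backdoor paths from eps to alpha:
  P1: eps <- zeta -> alpha
  P2: eps <- zeta -> beta <- alpha
  P3: eps <- zeta -> beta -> lam <- alpha
  P4: eps <- zeta -> lam <- alpha
  P5: eps <- zeta -> lam <- beta <- alpha
The empty set is not sufficient: P1 (eps <- zeta -> alpha) has no collider blocking it and no conditioned non-collider, so it is open.
Try {zeta}:
  P1: blocked at fork node zeta ∈ conditioning set.
  P2: blocked at fork node zeta ∈ conditioning set.
  P3: blocked at fork node zeta ∈ conditioning set.
  P4: blocked at fork node zeta ∈ conditioning set.
  P5: blocked at fork node zeta ∈ conditioning set.
{zeta} contains no descendant of eps and blocks every backdoor path.
No other singleton works — e.g. {delta} leaves P1 open — so {zeta} is the unique smallest valid adjustment set.

{zeta}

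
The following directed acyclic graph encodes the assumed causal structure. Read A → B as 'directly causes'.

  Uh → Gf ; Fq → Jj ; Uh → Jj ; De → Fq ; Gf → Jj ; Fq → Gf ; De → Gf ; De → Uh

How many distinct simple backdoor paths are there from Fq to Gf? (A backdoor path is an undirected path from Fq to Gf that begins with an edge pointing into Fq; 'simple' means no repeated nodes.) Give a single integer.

3

A backdoor path from Fq to Gf is any simple undirected path whose first edge points into Fq (i.e. leaves Fq via a parent).
Parents of Fq: {De}.
Enumerating:
  P1: Fq <- De -> Uh -> Gf
  P2: Fq <- De -> Uh -> Jj <- Gf
  P3: Fq <- De -> Gf
That exhausts the simple backdoor paths. Count: 3.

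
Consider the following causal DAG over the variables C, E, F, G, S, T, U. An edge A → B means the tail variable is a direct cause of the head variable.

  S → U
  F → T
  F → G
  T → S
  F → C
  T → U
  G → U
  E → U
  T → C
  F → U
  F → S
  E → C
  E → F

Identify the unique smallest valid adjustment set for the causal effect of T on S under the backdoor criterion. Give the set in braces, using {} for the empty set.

Variables eligible for adjustment (non-descendants of T, excluding T and S): {E, F, G}.
Backdoor paths from T to S:
  P1: T <- F <- E -> U <- S
  P2: T <- F -> C <- E -> U <- S
  P3: T <- F -> G -> U <- S
  P4: T <- F -> S
  P5: T <- F -> U <- S
The empty set is not sufficient: P4 (T <- F -> S) has no collider blocking it and no conditioned non-collider, so it is open.
Try {F}:
  P1: blocked at chain node F ∈ conditioning set.
  P2: blocked at fork node F ∈ conditioning set.
  P3: blocked at fork node F ∈ conditioning set.
  P4: blocked at fork node F ∈ conditioning set.
  P5: blocked at fork node F ∈ conditioning set.
{F} contains no descendant of T and blocks every backdoor path.
No other singleton works — e.g. {E} leaves P4 open — so {F} is the unique smallest valid adjustment set.

{F}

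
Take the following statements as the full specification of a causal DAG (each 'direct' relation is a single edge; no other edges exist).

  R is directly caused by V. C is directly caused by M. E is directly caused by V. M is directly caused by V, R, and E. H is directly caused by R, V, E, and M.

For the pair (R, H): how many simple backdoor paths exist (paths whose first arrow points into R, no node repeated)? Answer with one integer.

5

A backdoor path from R to H is any simple undirected path whose first edge points into R (i.e. leaves R via a parent).
Parents of R: {V}.
Enumerating:
  P1: R <- V -> E -> M -> H
  P2: R <- V -> E -> H
  P3: R <- V -> M <- E -> H
  P4: R <- V -> M -> H
  P5: R <- V -> H
That exhausts the simple backdoor paths. Count: 5.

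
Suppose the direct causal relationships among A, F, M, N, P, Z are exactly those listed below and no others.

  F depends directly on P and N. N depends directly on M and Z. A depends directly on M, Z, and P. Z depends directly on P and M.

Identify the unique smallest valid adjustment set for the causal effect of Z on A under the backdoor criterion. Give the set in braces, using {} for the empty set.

Variables eligible for adjustment (non-descendants of Z, excluding Z and A): {M, P}.
Backdoor paths from Z to A:
  P1: Z <- P -> F <- N <- M -> A
  P2: Z <- P -> A
  P3: Z <- M -> N -> F <- P -> A
  P4: Z <- M -> A
The empty set is not sufficient: P2 (Z <- P -> A) has no collider blocking it and no conditioned non-collider, so it is open.
Try {M, P}:
  P1: blocked at fork node P ∈ conditioning set.
  P2: blocked at fork node P ∈ conditioning set.
  P3: blocked at fork node M ∈ conditioning set.
  P4: blocked at fork node M ∈ conditioning set.
{M, P} contains no descendant of Z and blocks every backdoor path.
Every element of {M, P} is needed (dropping M leaves P4 open; dropping P leaves P2 open), so no proper subset is valid.
Among all size-2 subsets of the eligible variables, only {M, P} blocks every backdoor path, so it is the unique smallest valid adjustment set.

{M, P}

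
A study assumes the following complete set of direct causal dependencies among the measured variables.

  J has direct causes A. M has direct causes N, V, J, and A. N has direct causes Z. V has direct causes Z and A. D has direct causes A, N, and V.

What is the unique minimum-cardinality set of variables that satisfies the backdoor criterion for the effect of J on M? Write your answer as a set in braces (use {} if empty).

Variables eligible for adjustment (non-descendants of J, excluding J and M): {A, D, N, V, Z}.
Backdoor paths from J to M:
  P1: J <- A -> V <- Z -> N -> M
  P2: J <- A -> V -> M
  P3: J <- A -> V -> D <- N -> M
  P4: J <- A -> M
  P5: J <- A -> D <- V <- Z -> N -> M
  P6: J <- A -> D <- V -> M
  P7: J <- A -> D <- N <- Z -> V -> M
  P8: J <- A -> D <- N -> M
The empty set is not sufficient: P2 (J <- A -> V -> M) has no collider blocking it and no conditioned non-collider, so it is open.
Try {A}:
  P1: blocked at fork node A ∈ conditioning set.
  P2: blocked at fork node A ∈ conditioning set.
  P3: blocked at fork node A ∈ conditioning set.
  P4: blocked at fork node A ∈ conditioning set.
  P5: blocked at fork node A ∈ conditioning set.
  P6: blocked at fork node A ∈ conditioning set.
  P7: blocked at fork node A ∈ conditioning set.
  P8: blocked at fork node A ∈ conditioning set.
{A} contains no descendant of J and blocks every backdoor path.
No other singleton works — e.g. {Z} leaves P2 open — so {A} is the unique smallest valid adjustment set.

{A}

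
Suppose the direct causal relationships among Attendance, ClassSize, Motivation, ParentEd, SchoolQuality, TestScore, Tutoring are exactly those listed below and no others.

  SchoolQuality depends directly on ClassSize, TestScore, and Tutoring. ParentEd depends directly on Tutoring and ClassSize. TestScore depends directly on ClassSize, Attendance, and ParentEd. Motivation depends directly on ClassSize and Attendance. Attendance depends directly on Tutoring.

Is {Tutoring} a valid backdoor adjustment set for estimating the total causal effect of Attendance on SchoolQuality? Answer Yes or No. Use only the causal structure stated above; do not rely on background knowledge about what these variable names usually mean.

Yes

Backdoor paths from Attendance to SchoolQuality (paths whose first edge points into Attendance):
  P1: Attendance <- Tutoring -> ParentEd <- ClassSize -> TestScore -> SchoolQuality
  P2: Attendance <- Tutoring -> ParentEd <- ClassSize -> SchoolQuality
  P3: Attendance <- Tutoring -> ParentEd -> TestScore <- ClassSize -> SchoolQuality
  P4: Attendance <- Tutoring -> ParentEd -> TestScore -> SchoolQuality
  P5: Attendance <- Tutoring -> SchoolQuality
Condition 1 (no descendant of Attendance in the set): holds — descendants of Attendance are {Motivation, SchoolQuality, TestScore}; none are in {Tutoring}.
Condition 2 (every backdoor path blocked by {Tutoring}):
  P1: blocked at fork node Tutoring ∈ conditioning set.
  P2: blocked at fork node Tutoring ∈ conditioning set.
  P3: blocked at fork node Tutoring ∈ conditioning set.
  P4: blocked at fork node Tutoring ∈ conditioning set.
  P5: blocked at fork node Tutoring ∈ conditioning set.
{Tutoring} satisfies the backdoor criterion.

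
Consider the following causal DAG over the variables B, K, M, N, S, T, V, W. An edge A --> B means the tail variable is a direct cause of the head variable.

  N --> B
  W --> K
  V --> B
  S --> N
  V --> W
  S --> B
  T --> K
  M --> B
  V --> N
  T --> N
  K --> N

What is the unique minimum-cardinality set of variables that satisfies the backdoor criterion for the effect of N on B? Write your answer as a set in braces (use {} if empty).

Variables eligible for adjustment (non-descendants of N, excluding N and B): {K, M, S, T, V, W}.
Backdoor paths from N to B:
  P1: N <- V -> B
  P2: N <- S -> B
  P3: N <- T -> K <- W <- V -> B
  P4: N <- K <- W <- V -> B
The empty set is not sufficient: P1 (N <- V -> B) has no collider blocking it and no conditioned non-collider, so it is open.
Try {S, V}:
  P1: blocked at fork node V ∈ conditioning set.
  P2: blocked at fork node S ∈ conditioning set.
  P3: blocked at collider K (neither it nor any descendant is in the conditioning set).
  P4: blocked at fork node V ∈ conditioning set.
{S, V} contains no descendant of N and blocks every backdoor path.
Every element of {S, V} is needed (dropping S leaves P2 open; dropping V leaves P1 open), so no proper subset is valid.
Among all size-2 subsets of the eligible variables, only {S, V} blocks every backdoor path, so it is the unique smallest valid adjustment set.

{S, V}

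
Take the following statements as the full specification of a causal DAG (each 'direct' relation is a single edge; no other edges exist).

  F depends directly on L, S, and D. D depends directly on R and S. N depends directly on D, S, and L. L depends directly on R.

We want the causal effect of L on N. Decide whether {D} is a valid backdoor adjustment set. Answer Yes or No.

Backdoor paths from L to N (paths whose first edge points into L):
  P1: L <- R -> D <- S -> N
  P2: L <- R -> D -> F <- S -> N
  P3: L <- R -> D -> N
Condition 1 (no descendant of L in the set): holds — descendants of L are {F, N}; none are in {D}.
Condition 2 (every backdoor path blocked by {D}):
  P1: open — collider(s) D are conditioned on (or have a conditioned descendant) and no non-collider on the path is in the set.
  P2: blocked at chain node D ∈ conditioning set.
  P3: blocked at chain node D ∈ conditioning set.
{D} does not satisfy the backdoor criterion.

No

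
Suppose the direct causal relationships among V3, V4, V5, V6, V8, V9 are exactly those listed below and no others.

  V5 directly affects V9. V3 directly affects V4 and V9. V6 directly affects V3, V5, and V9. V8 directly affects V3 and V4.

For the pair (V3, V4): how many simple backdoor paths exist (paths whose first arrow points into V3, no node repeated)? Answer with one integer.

1

A backdoor path from V3 to V4 is any simple undirected path whose first edge points into V3 (i.e. leaves V3 via a parent).
Parents of V3: {V6, V8}.
Enumerating:
  P1: V3 <- V8 -> V4
That exhausts the simple backdoor paths. Count: 1.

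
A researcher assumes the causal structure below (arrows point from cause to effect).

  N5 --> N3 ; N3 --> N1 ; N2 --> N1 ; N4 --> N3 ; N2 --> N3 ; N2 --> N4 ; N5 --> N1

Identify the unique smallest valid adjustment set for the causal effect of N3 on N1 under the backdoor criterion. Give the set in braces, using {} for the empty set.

Variables eligible for adjustment (non-descendants of N3, excluding N3 and N1): {N2, N4, N5}.
Backdoor paths from N3 to N1:
  P1: N3 <- N2 -> N1
  P2: N3 <- N5 -> N1
  P3: N3 <- N4 <- N2 -> N1
The empty set is not sufficient: P1 (N3 <- N2 -> N1) has no collider blocking it and no conditioned non-collider, so it is open.
Try {N2, N5}:
  P1: blocked at fork node N2 ∈ conditioning set.
  P2: blocked at fork node N5 ∈ conditioning set.
  P3: blocked at fork node N2 ∈ conditioning set.
{N2, N5} contains no descendant of N3 and blocks every backdoor path.
Every element of {N2, N5} is needed (dropping N2 leaves P1 open; dropping N5 leaves P2 open), so no proper subset is valid.
Among all size-2 subsets of the eligible variables, only {N2, N5} blocks every backdoor path, so it is the unique smallest valid adjustment set.

{N2, N5}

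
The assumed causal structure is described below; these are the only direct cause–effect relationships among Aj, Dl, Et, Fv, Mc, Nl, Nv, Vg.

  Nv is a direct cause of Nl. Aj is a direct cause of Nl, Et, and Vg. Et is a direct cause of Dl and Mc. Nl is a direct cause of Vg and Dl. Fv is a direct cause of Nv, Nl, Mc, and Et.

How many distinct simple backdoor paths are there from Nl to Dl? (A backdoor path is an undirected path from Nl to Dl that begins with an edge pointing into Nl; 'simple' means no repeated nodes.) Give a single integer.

A backdoor path from Nl to Dl is any simple undirected path whose first edge points into Nl (i.e. leaves Nl via a parent).
Parents of Nl: {Aj, Fv, Nv}.
Enumerating:
  P1: Nl <- Aj -> Et -> Dl
  P2: Nl <- Fv -> Et -> Dl
  P3: Nl <- Fv -> Mc <- Et -> Dl
  P4: Nl <- Nv <- Fv -> Et -> Dl
  P5: Nl <- Nv <- Fv -> Mc <- Et -> Dl
That exhausts the simple backdoor paths. Count: 5.

5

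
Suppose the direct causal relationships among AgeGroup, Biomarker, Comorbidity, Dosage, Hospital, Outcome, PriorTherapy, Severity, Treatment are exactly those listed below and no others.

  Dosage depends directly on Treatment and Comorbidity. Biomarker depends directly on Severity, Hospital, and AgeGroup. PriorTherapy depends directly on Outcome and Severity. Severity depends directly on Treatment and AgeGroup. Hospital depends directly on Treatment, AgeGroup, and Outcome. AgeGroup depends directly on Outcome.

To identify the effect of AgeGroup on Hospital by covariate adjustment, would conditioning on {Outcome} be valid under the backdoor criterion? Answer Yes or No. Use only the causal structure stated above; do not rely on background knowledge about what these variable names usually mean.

Yes

Backdoor paths from AgeGroup to Hospital (paths whose first edge points into AgeGroup):
  P1: AgeGroup <- Outcome -> Hospital
  P2: AgeGroup <- Outcome -> PriorTherapy <- Severity <- Treatment -> Hospital
  P3: AgeGroup <- Outcome -> PriorTherapy <- Severity -> Biomarker <- Hospital
Condition 1 (no descendant of AgeGroup in the set): holds — descendants of AgeGroup are {Biomarker, Hospital, PriorTherapy, Severity}; none are in {Outcome}.
Condition 2 (every backdoor path blocked by {Outcome}):
  P1: blocked at fork node Outcome ∈ conditioning set.
  P2: blocked at fork node Outcome ∈ conditioning set.
  P3: blocked at fork node Outcome ∈ conditioning set.
{Outcome} satisfies the backdoor criterion.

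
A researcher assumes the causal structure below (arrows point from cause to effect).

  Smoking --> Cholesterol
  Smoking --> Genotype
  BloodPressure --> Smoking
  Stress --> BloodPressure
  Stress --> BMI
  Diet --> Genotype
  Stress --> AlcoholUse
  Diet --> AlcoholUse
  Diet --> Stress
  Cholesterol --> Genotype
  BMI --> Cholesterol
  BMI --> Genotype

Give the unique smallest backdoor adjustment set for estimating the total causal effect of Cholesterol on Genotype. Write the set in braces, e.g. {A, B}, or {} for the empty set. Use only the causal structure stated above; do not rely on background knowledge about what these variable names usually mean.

Variables eligible for adjustment (non-descendants of Cholesterol, excluding Cholesterol and Genotype): {AlcoholUse, BMI, BloodPressure, Diet, Smoking, Stress}.
Backdoor paths from Cholesterol to Genotype:
  P1: Cholesterol <- BMI <- Stress <- Diet -> Genotype
  P2: Cholesterol <- BMI <- Stress -> AlcoholUse <- Diet -> Genotype
  P3: Cholesterol <- BMI <- Stress -> BloodPressure -> Smoking -> Genotype
  P4: Cholesterol <- BMI -> Genotype
  P5: Cholesterol <- Smoking <- BloodPressure <- Stress <- Diet -> Genotype
  P6: Cholesterol <- Smoking <- BloodPressure <- Stress -> AlcoholUse <- Diet -> Genotype
  P7: Cholesterol <- Smoking <- BloodPressure <- Stress -> BMI -> Genotype
  P8: Cholesterol <- Smoking -> Genotype
The empty set is not sufficient: P1 (Cholesterol <- BMI <- Stress <- Diet -> Genotype) has no collider blocking it and no conditioned non-collider, so it is open.
Try {BMI, Smoking}:
  P1: blocked at chain node BMI ∈ conditioning set.
  P2: blocked at chain node BMI ∈ conditioning set.
  P3: blocked at chain node BMI ∈ conditioning set.
  P4: blocked at fork node BMI ∈ conditioning set.
  P5: blocked at chain node Smoking ∈ conditioning set.
  P6: blocked at chain node Smoking ∈ conditioning set.
  P7: blocked at chain node Smoking ∈ conditioning set.
  P8: blocked at fork node Smoking ∈ conditioning set.
{BMI, Smoking} contains no descendant of Cholesterol and blocks every backdoor path.
Every element of {BMI, Smoking} is needed (dropping BMI leaves P1 open; dropping Smoking leaves P5 open), so no proper subset is valid.
Among all size-2 subsets of the eligible variables, only {BMI, Smoking} blocks every backdoor path, so it is the unique smallest valid adjustment set.

{BMI, Smoking}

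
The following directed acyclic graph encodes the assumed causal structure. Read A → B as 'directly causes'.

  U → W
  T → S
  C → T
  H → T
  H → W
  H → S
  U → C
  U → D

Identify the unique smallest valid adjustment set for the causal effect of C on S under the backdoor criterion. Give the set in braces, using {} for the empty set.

{}

Variables eligible for adjustment (non-descendants of C, excluding C and S): {D, H, U, W}.
Backdoor paths from C to S:
  P1: C <- U -> W <- H -> T -> S
  P2: C <- U -> W <- H -> S
Each backdoor path contains an unconditioned collider, so every path is already blocked with the empty conditioning set:
  P1: blocked at collider W (neither it nor any descendant is in the conditioning set).
  P2: blocked at collider W (neither it nor any descendant is in the conditioning set).
The empty set is therefore the unique smallest valid set.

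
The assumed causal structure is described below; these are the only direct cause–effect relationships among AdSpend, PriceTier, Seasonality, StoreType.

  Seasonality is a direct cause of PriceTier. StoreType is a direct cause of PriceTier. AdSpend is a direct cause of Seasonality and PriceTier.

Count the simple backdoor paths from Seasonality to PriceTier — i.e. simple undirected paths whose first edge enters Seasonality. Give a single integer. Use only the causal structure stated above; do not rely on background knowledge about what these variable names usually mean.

A backdoor path from Seasonality to PriceTier is any simple undirected path whose first edge points into Seasonality (i.e. leaves Seasonality via a parent).
Parents of Seasonality: {AdSpend}.
Enumerating:
  P1: Seasonality <- AdSpend -> PriceTier
That exhausts the simple backdoor paths. Count: 1.

1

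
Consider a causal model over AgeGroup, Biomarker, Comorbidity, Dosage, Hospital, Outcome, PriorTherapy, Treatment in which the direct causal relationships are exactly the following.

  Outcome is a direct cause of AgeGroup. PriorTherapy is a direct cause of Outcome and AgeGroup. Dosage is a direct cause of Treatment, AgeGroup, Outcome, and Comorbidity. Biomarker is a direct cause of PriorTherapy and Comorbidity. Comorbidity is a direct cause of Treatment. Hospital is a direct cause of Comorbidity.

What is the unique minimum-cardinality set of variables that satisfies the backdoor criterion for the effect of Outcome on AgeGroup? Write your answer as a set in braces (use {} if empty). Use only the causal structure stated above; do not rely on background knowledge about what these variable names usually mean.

{Dosage, PriorTherapy}

Variables eligible for adjustment (non-descendants of Outcome, excluding Outcome and AgeGroup): {Biomarker, Comorbidity, Dosage, Hospital, PriorTherapy, Treatment}.
Backdoor paths from Outcome to AgeGroup:
  P1: Outcome <- Dosage -> Comorbidity <- Biomarker -> PriorTherapy -> AgeGroup
  P2: Outcome <- Dosage -> AgeGroup
  P3: Outcome <- Dosage -> Treatment <- Comorbidity <- Biomarker -> PriorTherapy -> AgeGroup
  P4: Outcome <- PriorTherapy <- Biomarker -> Comorbidity <- Dosage -> AgeGroup
  P5: Outcome <- PriorTherapy <- Biomarker -> Comorbidity -> Treatment <- Dosage -> AgeGroup
  P6: Outcome <- PriorTherapy -> AgeGroup
The empty set is not sufficient: P2 (Outcome <- Dosage -> AgeGroup) has no collider blocking it and no conditioned non-collider, so it is open.
Try {Dosage, PriorTherapy}:
  P1: blocked at fork node Dosage ∈ conditioning set.
  P2: blocked at fork node Dosage ∈ conditioning set.
  P3: blocked at fork node Dosage ∈ conditioning set.
  P4: blocked at chain node PriorTherapy ∈ conditioning set.
  P5: blocked at chain node PriorTherapy ∈ conditioning set.
  P6: blocked at fork node PriorTherapy ∈ conditioning set.
{Dosage, PriorTherapy} contains no descendant of Outcome and blocks every backdoor path.
Every element of {Dosage, PriorTherapy} is needed (dropping Dosage leaves P2 open; dropping PriorTherapy leaves P6 open), so no proper subset is valid.
Among all size-2 subsets of the eligible variables, only {Dosage, PriorTherapy} blocks every backdoor path, so it is the unique smallest valid adjustment set.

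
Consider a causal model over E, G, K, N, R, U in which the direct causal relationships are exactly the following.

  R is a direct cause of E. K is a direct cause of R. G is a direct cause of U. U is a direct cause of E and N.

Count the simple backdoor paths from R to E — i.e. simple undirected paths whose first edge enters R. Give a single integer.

A backdoor path from R to E is any simple undirected path whose first edge points into R (i.e. leaves R via a parent).
Parents of R: {K}.
No simple path from any parent of R reaches E without revisiting R, so there are no backdoor paths.

0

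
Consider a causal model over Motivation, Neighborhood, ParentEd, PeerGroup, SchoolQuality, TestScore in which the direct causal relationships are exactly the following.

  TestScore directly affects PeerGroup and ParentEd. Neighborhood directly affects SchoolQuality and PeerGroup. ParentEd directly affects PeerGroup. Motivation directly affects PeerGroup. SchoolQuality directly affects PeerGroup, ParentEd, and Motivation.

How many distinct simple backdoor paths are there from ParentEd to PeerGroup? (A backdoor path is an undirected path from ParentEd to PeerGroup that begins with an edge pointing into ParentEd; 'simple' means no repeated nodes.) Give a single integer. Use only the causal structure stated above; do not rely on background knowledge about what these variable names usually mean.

A backdoor path from ParentEd to PeerGroup is any simple undirected path whose first edge points into ParentEd (i.e. leaves ParentEd via a parent).
Parents of ParentEd: {SchoolQuality, TestScore}.
Enumerating:
  P1: ParentEd <- TestScore -> PeerGroup
  P2: ParentEd <- SchoolQuality <- Neighborhood -> PeerGroup
  P3: ParentEd <- SchoolQuality -> Motivation -> PeerGroup
  P4: ParentEd <- SchoolQuality -> PeerGroup
That exhausts the simple backdoor paths. Count: 4.

4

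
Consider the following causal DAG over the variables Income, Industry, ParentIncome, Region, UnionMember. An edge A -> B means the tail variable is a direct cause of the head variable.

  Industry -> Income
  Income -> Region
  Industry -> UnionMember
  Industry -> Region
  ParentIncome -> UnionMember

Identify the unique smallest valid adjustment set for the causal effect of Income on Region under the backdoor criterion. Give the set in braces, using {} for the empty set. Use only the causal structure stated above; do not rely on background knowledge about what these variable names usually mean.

{Industry}

Variables eligible for adjustment (non-descendants of Income, excluding Income and Region): {Industry, ParentIncome, UnionMember}.
Backdoor paths from Income to Region:
  P1: Income <- Industry -> Region
The empty set is not sufficient: P1 (Income <- Industry -> Region) has no collider blocking it and no conditioned non-collider, so it is open.
Try {Industry}:
  P1: blocked at fork node Industry ∈ conditioning set.
{Industry} contains no descendant of Income and blocks every backdoor path.
No other singleton works — e.g. {ParentIncome} leaves P1 open — so {Industry} is the unique smallest valid adjustment set.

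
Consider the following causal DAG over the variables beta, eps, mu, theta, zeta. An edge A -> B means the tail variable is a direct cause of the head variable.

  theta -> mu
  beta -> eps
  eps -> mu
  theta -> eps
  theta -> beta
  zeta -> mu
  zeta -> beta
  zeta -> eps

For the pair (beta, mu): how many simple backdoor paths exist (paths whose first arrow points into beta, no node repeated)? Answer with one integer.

A backdoor path from beta to mu is any simple undirected path whose first edge points into beta (i.e. leaves beta via a parent).
Parents of beta: {theta, zeta}.
Enumerating:
  P1: beta <- zeta -> eps <- theta -> mu
  P2: beta <- zeta -> eps -> mu
  P3: beta <- zeta -> mu
  P4: beta <- theta -> eps <- zeta -> mu
  P5: beta <- theta -> eps -> mu
  P6: beta <- theta -> mu
That exhausts the simple backdoor paths. Count: 6.

6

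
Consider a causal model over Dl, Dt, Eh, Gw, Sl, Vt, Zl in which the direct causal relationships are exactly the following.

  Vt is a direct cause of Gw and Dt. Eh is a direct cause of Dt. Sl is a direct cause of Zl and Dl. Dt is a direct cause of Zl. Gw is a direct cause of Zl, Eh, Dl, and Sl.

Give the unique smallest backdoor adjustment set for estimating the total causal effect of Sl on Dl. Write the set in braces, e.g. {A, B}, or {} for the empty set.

{Gw}

Variables eligible for adjustment (non-descendants of Sl, excluding Sl and Dl): {Dt, Eh, Gw, Vt}.
Backdoor paths from Sl to Dl:
  P1: Sl <- Gw -> Dl
The empty set is not sufficient: P1 (Sl <- Gw -> Dl) has no collider blocking it and no conditioned non-collider, so it is open.
Try {Gw}:
  P1: blocked at fork node Gw ∈ conditioning set.
{Gw} contains no descendant of Sl and blocks every backdoor path.
No other singleton works — e.g. {Vt} leaves P1 open — so {Gw} is the unique smallest valid adjustment set.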